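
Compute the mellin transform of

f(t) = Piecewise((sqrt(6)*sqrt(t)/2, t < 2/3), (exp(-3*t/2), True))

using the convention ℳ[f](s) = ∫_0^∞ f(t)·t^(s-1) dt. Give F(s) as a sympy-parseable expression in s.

reversing the common scale on t: sqrt(t) on [0, 1); exp(-t) on [1, ∞)
f breaks at 2/3 into 2 integrals to sum
[0, 2/3) adds the kernel integral of sqrt(6)*sqrt(t)/2
segment [2/3, ∞) carries exp(-3*t/2); integrate it

(2/3)**s*((2*s + 1)*uppergamma(s, 1) + 2)/(2*s + 1)
  Re(s) > -1/2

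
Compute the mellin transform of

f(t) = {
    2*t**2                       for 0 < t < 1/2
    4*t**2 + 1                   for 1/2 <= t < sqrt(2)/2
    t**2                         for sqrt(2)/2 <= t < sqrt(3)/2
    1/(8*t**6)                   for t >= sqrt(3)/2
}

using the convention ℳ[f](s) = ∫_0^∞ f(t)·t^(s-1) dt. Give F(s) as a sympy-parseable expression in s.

(270*2**(s/2)*s**2 - 1404*2**(s/2)*s - 1296*2**(s/2) + 49*3**(s/2)*s**2 - 550*3**(s/2)*s - 162*s**2 + 756*s + 1296)/(108*2**s*s*(s**2 - 4*s - 12))
  -2 < Re(s) < 6

remove the power substitution first: 2*t on [0, 1/4); 4*t + 1 on [1/4, 1/2); t on [1/2, 3/4); …
strip the common scale on t: t on [0, 1/2); 2*t + 1 on [1/2, 1); t/2 on [1, 3/2); …
linearity at 1/2, sqrt(2)/2, sqrt(3)/2 turns ℳ[f](s) into 4 summed integrals
[0, 1/2) adds the kernel integral of 2*t**2
on [1/2, sqrt(2)/2): add ∫ (4*t**2 + 1)·t^(s-1) dt
on [sqrt(2)/2, sqrt(3)/2) integrate f = t**2 against the kernel
on [sqrt(3)/2, ∞): add ∫ 1/(8*t**6)·t^(s-1) dt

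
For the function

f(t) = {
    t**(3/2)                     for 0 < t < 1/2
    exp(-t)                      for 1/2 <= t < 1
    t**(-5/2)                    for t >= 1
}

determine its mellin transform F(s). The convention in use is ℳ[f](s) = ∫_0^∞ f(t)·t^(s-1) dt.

treat the 3 regions marked off by 1/2, 1 separately and sum
∫ t**(3/2)·t^(s-1) over [0, 1/2)
segment [1/2, 1) carries exp(-t); integrate it
the [1, ∞) slice contributes ∫ t**(-5/2)·t^(s-1) dt

(2*2**s*(2*s - 5)*(2*s + 3)*uppergamma(s, 1/2) - 2*2**s*(2*s - 5)*(2*s + 3)*uppergamma(s, 1) - 4*2**s*(2*s + 3) + sqrt(2)*(2*s - 5))/(2*2**s*(2*s - 5)*(2*s + 3))
  -3/2 < Re(s) < 5/2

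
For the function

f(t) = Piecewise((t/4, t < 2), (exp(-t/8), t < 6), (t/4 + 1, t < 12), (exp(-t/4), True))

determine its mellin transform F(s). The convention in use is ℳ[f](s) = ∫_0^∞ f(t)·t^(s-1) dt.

back out the common scale on t: t/2 on [0, 1); exp(-t/4) on [1, 3); t/2 + 1 on [3, 6); …
invert the common scale on t to get t on [0, 1/2); exp(-t/2) on [1/2, 3/2); t + 1 on [3/2, 3); …
treat the 4 regions marked off by 2, 6, 12 separately and sum
segment [0, 2) carries t/4; integrate it
between 2 and 6 the integrand is exp(-t/8)·t^(s-1)
∫ (t/4 + 1)·t^(s-1) over [6, 12)
between 12 and ∞ the integrand is exp(-t/4)·t^(s-1)

2**s*(2*2**s*s*(s + 1)*uppergamma(s, 3) - 5*3**s*s - 2*3**s + 2*4**s*s*(s + 1)*uppergamma(s, 1/4) - 2*4**s*s*(s + 1)*uppergamma(s, 3/4) + 8*6**s*s + 2*6**s + s)/(2*s*(s + 1))
  Re(s) > -1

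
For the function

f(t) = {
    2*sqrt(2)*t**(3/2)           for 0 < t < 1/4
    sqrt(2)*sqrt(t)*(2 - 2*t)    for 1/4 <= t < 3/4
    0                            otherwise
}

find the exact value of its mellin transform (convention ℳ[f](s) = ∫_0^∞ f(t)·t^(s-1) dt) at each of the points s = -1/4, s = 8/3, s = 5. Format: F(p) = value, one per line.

remove the common scale on t first: t**(3/2) on [0, 1/2); sqrt(t)*(2 - t) on [1/2, 3/2)
strip the shared t-power: t on [0, 1/2); 2 - t on [1/2, 3/2)
decompose at 1/4; ℳ[f](s) sums the 2 pieces' integrals
the [0, 1/4) slice contributes ∫ 2*sqrt(2)*t**(3/2)·t^(s-1) dt
between 1/4 and 3/4 the integrand is sqrt(2)*sqrt(t)*(2 - 2*t)·t^(s-1)

F(-1/4) = -36/5 + 34*3**(1/4)/5
F(8/3) = -93*2**(1/6)/15200 + 3483*6**(1/6)/30400
F(5) = -15*sqrt(2)/146432 + 4617*sqrt(6)/292864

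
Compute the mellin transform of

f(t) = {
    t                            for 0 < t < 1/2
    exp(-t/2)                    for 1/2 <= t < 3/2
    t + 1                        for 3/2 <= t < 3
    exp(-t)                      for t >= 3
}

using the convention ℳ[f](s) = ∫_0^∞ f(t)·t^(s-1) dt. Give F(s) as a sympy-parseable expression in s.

(2*2**s*s*(s + 1)*uppergamma(s, 3) - 5*3**s*s - 2*3**s + 2*4**s*s*(s + 1)*uppergamma(s, 1/4) - 2*4**s*s*(s + 1)*uppergamma(s, 3/4) + 8*6**s*s + 2*6**s + s)/(2*2**s*s*(s + 1))
  Re(s) > -1

treat the 4 regions marked off by 1/2, 3/2, 3 separately and sum
[0, 1/2) adds the kernel integral of t
[1/2, 3/2) adds the kernel integral of exp(-t/2)
between 3/2 and 3 the integrand is (t + 1)·t^(s-1)
on [3, ∞) integrate f = exp(-t) against the kernel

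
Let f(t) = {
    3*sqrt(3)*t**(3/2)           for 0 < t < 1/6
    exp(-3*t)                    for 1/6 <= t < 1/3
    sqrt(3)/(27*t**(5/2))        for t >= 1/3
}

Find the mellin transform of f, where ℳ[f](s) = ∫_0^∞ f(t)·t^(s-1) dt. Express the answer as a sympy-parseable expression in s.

peel off the common scale on t: 2*sqrt(2)*t**(3/2) on [0, 1/4); exp(-2*t) on [1/4, 1/2); sqrt(2)/(8*t**(5/2)) on [1/2, ∞)
undo the common scale on t: t**(3/2) on [0, 1/2); exp(-t) on [1/2, 1); t**(-5/2) on [1, ∞)
treat the 3 regions marked off by 1/6, 1/3 separately and sum
on [0, 1/6) integrate f = 3*sqrt(3)*t**(3/2) against the kernel
∫ over [1/6, 1/3) of exp(-3*t)·t^(s-1) joins the sum
segment [1/3, ∞) carries sqrt(3)/(27*t**(5/2)); integrate it

(2*2**s*(2*s - 5)*(2*s + 3)*uppergamma(s, 1/2) - 2*2**s*(2*s - 5)*(2*s + 3)*uppergamma(s, 1) - 4*2**s*(2*s + 3) + sqrt(2)*(2*s - 5))/(2*6**s*(2*s - 5)*(2*s + 3))
  -3/2 < Re(s) < 5/2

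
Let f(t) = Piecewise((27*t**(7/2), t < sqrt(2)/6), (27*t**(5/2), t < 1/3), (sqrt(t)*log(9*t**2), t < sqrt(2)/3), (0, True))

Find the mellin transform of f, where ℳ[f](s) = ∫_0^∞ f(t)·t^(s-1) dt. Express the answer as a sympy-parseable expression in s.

2**(-s/2 - 5/4)*3**(-s - 1/2)*(2**(s/2 + 9/4)*(2*s + 1)**2*(6*s + 21) + 2**(s/2 + 17/4)*(2*s + 5)*(2*s + 7) + 4*2**(s + 1/2)*(2*s + 1)*(2*s + 5)*(2*s + 7)*log(2) - 2**(s + 9/2)*(2*s + 5)*(2*s + 7) + (-12*s - 42)*(2*s + 1)**2 + sqrt(2)*(2*s + 1)**2*(2*s + 5))/((2*s + 1)**2*(2*s + 5)*(2*s + 7))
  Re(s) > -7/2

remove the shared t-power first: 27*t**3 on [0, sqrt(2)/6); 27*t**2 on [sqrt(2)/6, 1/3); log(9*t**2) on [1/3, sqrt(2)/3)
the common scale on t comes off first: t**3 on [0, sqrt(2)/2); 3*t**2 on [sqrt(2)/2, 1); log(t**2) on [1, sqrt(2))
strip the power substitution: t**(3/2) on [0, 1/2); 3*t on [1/2, 1); log(t) on [1, 2)
f breaks at sqrt(2)/6, 1/3 into 3 integrals to sum
segment [0, sqrt(2)/6) carries 27*t**(7/2); integrate it
on [sqrt(2)/6, 1/3): add ∫ 27*t**(5/2)·t^(s-1) dt
∫ over [1/3, sqrt(2)/3) of sqrt(t)*log(9*t**2)·t^(s-1) joins the sum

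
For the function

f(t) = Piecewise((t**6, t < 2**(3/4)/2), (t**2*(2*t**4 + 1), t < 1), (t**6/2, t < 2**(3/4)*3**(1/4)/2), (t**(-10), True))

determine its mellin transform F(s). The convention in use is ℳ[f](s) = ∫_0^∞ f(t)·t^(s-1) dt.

2**(-s/4 - 5/2)*(135*2**(s/4 + 3/2)*(s - 10)*(s + 2) + 27*2**(s/4 + 9/2)*(s - 10) - 32*3**(s/4 + 1/2)*(s + 2)*(s + 6) + 3**(s/4 + 9/2)*(s - 10)*(s + 2) - 432*s - 162*(s - 10)*(s + 2) + 4320)/(27*(s - 10)*(s + 2)*(s + 6))
  -6 < Re(s) < 10

peel off the power substitution: t**3 on [0, sqrt(2)/2); t*(2*t**2 + 1) on [sqrt(2)/2, 1); t**3/2 on [1, sqrt(6)/2); …
the shared t-power comes off first: t**2 on [0, sqrt(2)/2); 2*t**2 + 1 on [sqrt(2)/2, 1); t**2/2 on [1, sqrt(6)/2); …
the power substitution comes off first: t on [0, 1/2); 2*t + 1 on [1/2, 1); t/2 on [1, 3/2); …
decompose at 2**(3/4)/2, 1, 2**(3/4)*3**(1/4)/2; ℳ[f](s) sums the 4 pieces' integrals
∫ over [0, 2**(3/4)/2) of t**6·t^(s-1) joins the sum
segment 2**(3/4)/2 to 1 holds t**2*(2*t**4 + 1); add its integral
segment 1 to 2**(3/4)*3**(1/4)/2 holds t**6/2; add its integral
on [2**(3/4)*3**(1/4)/2, ∞) integrate f = t**(-10) against the kernel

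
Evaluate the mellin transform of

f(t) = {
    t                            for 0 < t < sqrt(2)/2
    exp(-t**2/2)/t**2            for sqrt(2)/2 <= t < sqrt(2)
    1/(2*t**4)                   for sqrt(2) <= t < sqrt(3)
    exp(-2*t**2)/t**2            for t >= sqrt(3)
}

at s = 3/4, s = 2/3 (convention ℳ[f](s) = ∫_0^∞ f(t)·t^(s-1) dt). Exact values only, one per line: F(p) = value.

F(3/4) = -2**(3/8)*uppergamma(-5/8, 1)/4 - 2*3**(3/8)/117 + 2**(5/8)*uppergamma(-5/8, 6)/2 + 2**(3/8)/26 + 2*2**(1/8)/7 + 2**(3/8)*uppergamma(-5/8, 1/4)/4
F(2/3) = -2**(1/3)*uppergamma(-2/3, 1)/4 - 3**(1/3)/60 + 2**(2/3)*uppergamma(-2/3, 6)/2 + 3*2**(1/3)/80 + 3*2**(1/6)/10 + 2**(1/3)*uppergamma(-2/3, 1/4)/4

peel off the power substitution: sqrt(t) on [0, 1/2); exp(-t/2)/t on [1/2, 2); 1/(2*t**2) on [2, 3); …
undo the shared t-power: t**(3/2) on [0, 1/2); exp(-t/2) on [1/2, 2); 1/(2*t) on [2, 3); …
along the cuts sqrt(2)/2, sqrt(2), sqrt(3), ℳ[f](s) splits into 4 integrals
segment 0 to sqrt(2)/2 holds t; add its integral
on [sqrt(2)/2, sqrt(2)): add ∫ exp(-t**2/2)/t**2·t^(s-1) dt
∫ 1/(2*t**4)·t^(s-1) over [sqrt(2), sqrt(3))
∫ exp(-2*t**2)/t**2·t^(s-1) over [sqrt(3), ∞)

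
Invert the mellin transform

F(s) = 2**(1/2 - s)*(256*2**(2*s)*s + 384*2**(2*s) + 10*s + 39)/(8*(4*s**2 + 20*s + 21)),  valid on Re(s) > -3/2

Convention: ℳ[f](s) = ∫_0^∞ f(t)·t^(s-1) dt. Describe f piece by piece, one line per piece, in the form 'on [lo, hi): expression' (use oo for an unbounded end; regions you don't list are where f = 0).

cuts at 1/2: linearity sums the 2 kernel integrals
between 0 and 1/2 the integrand is 3*t**(3/2)/2·t^(s-1)
over [1/2, 2), the kernel integral of t**(7/2) enters the sum

on [0, 1/2): 3*t**(3/2)/2
on [1/2, 2): t**(7/2)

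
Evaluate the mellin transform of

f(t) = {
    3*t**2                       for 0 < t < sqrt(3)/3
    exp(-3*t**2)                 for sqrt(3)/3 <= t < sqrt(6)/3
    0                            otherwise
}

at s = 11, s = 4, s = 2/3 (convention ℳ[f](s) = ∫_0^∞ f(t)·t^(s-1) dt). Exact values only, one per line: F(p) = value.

F(11) = sqrt(3)*(-105170*sqrt(2) + (-12285*sqrt(pi)*erfc(sqrt(2)) + 64 + 12285*sqrt(pi)*erfc(1))*exp(2) + 49790*E)*exp(-2)/606528
F(4) = (-9 + exp(2) + 6*E)*exp(-2)/54
F(2/3) = 3**(2/3)*(-4*uppergamma(1/3, 2) + 4*uppergamma(1/3, 1) + 3)/24

undo the power substitution: 3*t on [0, 1/3); exp(-3*t) on [1/3, 2/3)
reversing the common scale on t: t on [0, 1); exp(-t) on [1, 2)
breakpoints sqrt(3)/3: one integral from each of the 2 segments
∫ 3*t**2·t^(s-1) over [0, sqrt(3)/3)
the [sqrt(3)/3, sqrt(6)/3) slice contributes ∫ exp(-3*t**2)·t^(s-1) dt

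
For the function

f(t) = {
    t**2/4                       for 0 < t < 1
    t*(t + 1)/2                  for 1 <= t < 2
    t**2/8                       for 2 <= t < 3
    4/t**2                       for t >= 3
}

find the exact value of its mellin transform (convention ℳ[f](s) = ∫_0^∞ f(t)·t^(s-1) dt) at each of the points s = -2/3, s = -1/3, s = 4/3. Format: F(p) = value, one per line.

F(-2/3) = -27/16 + 97*3**(1/3)/288 + 33*2**(1/3)/16
F(-1/3) = -9/10 + 727*3**(2/3)/2520 + 6*2**(2/3)/5
F(4/3) = -81/280 + 123*2**(1/3)/70 + 241*3**(1/3)/80

strip the common scale on t: t**2 on [0, 1/2); t*(2*t + 1) on [1/2, 1); t**2/2 on [1, 3/2); …
the shared t-power comes off first: t on [0, 1/2); 2*t + 1 on [1/2, 1); t/2 on [1, 3/2); …
decompose at 1, 2, 3; ℳ[f](s) sums the 4 pieces' integrals
∫ over [0, 1) of t**2/4·t^(s-1) joins the sum
∫ over [1, 2) of t*(t + 1)/2·t^(s-1) joins the sum
∫ over [2, 3) of t**2/8·t^(s-1) joins the sum
the [3, ∞) slice contributes ∫ 4/t**2·t^(s-1) dt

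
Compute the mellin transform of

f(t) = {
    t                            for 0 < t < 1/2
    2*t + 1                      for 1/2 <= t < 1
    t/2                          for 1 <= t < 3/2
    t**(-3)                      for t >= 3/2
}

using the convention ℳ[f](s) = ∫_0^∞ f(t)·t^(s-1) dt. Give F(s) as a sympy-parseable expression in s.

(270*2**s*s**2 - 702*2**s*s - 324*2**s + 49*3**s*s**2 - 275*3**s*s - 162*s**2 + 378*s + 324)/(108*2**s*s*(s**2 - 2*s - 3))
  -1 < Re(s) < 3

along the cuts 1/2, 1, 3/2, ℳ[f](s) splits into 4 integrals
for t in [0, 1/2): the term is ∫ t·t^(s-1)
between 1/2 and 1 the integrand is (2*t + 1)·t^(s-1)
the [1, 3/2) slice contributes ∫ t/2·t^(s-1) dt
∫ t**(-3)·t^(s-1) over [3/2, ∞)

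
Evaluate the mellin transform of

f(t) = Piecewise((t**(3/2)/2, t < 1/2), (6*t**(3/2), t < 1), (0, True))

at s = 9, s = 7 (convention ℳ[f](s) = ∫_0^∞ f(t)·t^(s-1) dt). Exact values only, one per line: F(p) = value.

F(9) = 4/7 - 11*sqrt(2)/43008
F(7) = 12/17 - 11*sqrt(2)/8704

breakpoints 1/2: one integral from each of the 2 segments
[0, 1/2) adds the kernel integral of t**(3/2)/2
on [1/2, 1): add ∫ 6*t**(3/2)·t^(s-1) dt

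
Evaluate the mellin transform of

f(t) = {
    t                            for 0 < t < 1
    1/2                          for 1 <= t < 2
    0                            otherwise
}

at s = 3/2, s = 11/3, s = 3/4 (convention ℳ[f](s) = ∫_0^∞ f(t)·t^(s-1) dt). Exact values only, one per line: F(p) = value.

F(3/2) = 1/15 + 2*sqrt(2)/3
F(11/3) = 6/77 + 12*2**(2/3)/11
F(3/4) = -2/21 + 2*2**(3/4)/3

slice at 1, transform all 2 pieces, and sum them
for t in [0, 1): the term is ∫ t·t^(s-1)
segment 1 to 2 holds 1/2; add its integral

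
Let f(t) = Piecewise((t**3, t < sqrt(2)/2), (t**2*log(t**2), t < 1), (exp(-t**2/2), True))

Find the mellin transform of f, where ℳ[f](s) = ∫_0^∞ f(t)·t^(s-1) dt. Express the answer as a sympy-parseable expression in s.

undo the power substitution: t**(3/2) on [0, 1/2); t*log(t) on [1/2, 1); exp(-t/2) on [1, ∞)
slice at sqrt(2)/2, 1, transform all 3 pieces, and sum them
over [0, sqrt(2)/2), the kernel integral of t**3 enters the sum
∫ over [sqrt(2)/2, 1) of t**2*log(t**2)·t^(s-1) joins the sum
segment [1, ∞) carries exp(-t**2/2); integrate it

(-2*2**(s/2)*(s + 3) + 2*2**s*(s + 3)*(s**2/4 + s + 1)*uppergamma(s/2, 1/2) + s*(s + 3)*log(2)/2 + s + (s + 3)*log(2) + sqrt(2)*(s**2/4 + s + 1) + 3)/(4*2**(s/2)*(s + 3)*(s**2/4 + s + 1))
  Re(s) > -3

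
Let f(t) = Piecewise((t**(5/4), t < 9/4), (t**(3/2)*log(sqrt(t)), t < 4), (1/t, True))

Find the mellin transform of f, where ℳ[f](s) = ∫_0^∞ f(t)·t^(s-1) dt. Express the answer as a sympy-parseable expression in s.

(128*16**s*(s - 1)*(s + 1)*(4*s + 5)*log(2) + 64*16**s*(s - 1)*(4*s + 5)*log(2) - 16**s*(4*s + 5)*(4*s + 4*(s + 1)**2 + 5) - 64*2**(4*s)*(s - 1)*(4*s + 5) + 27*3**(2*s)*(s - 1)*(4*s + 5) + 18*3**(2*s)*sqrt(6)*(s - 1)*(4*s + 4*(s + 1)**2 + 5) + 9**s*(s - 1)*(s + 1)*(4*s + 5)*(-54*log(3) + 54*log(2)) + 9**s*(s - 1)*(4*s + 5)*(-27*log(3) + 27*log(2)))/(4*2**(2*s)*(s - 1)*(4*s + 5)*(4*s + 4*(s + 1)**2 + 5))
  -5/4 < Re(s) < 1

back out the power substitution: t**(5/2) on [0, 3/2); t**3*log(t) on [3/2, 2); t**(-2) on [2, ∞)
invert the shared t-power to get t**(3/2) on [0, 3/2); t**2*log(t) on [3/2, 2); t**(-3) on [2, ∞)
strip the shared t-power: sqrt(t) on [0, 3/2); t*log(t) on [3/2, 2); t**(-4) on [2, ∞)
summing 3 kernel integrals split by 9/4, 4 yields ℳ[f](s)
for t in [0, 9/4): the term is ∫ t**(5/4)·t^(s-1)
segment 9/4 to 4 holds t**(3/2)*log(sqrt(t)); add its integral
on [4, ∞) integrate f = 1/t against the kernel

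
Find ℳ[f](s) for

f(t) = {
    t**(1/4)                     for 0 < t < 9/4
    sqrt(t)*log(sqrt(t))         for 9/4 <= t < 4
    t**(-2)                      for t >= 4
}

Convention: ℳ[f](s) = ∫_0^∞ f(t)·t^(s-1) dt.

back out the power substitution: sqrt(t) on [0, 3/2); t*log(t) on [3/2, 2); t**(-4) on [2, ∞)
summing 3 kernel integrals split by 9/4, 4 yields ℳ[f](s)
segment [0, 9/4) carries t**(1/4); integrate it
over [9/4, 4), the kernel integral of sqrt(t)*log(sqrt(t)) enters the sum
segment [4, ∞) carries t**(-2); integrate it

(64*2**(4*s)*s*(2*s - 4)*(4*s + 1)*log(2) - 32*2**(4*s)*(2*s - 4)*(4*s + 1) + 32*2**(4*s)*(2*s - 4)*(4*s + 1)*log(2) - 2**(4*s)*(4*s + 1)*(4*s**2 + 4*s + 1) - 48*3**(2*s)*s*(2*s - 4)*(4*s + 1)*log(3) + 48*3**(2*s)*s*(2*s - 4)*(4*s + 1)*log(2) - 24*3**(2*s)*(2*s - 4)*(4*s + 1)*log(3) + 24*3**(2*s)*(2*s - 4)*(4*s + 1)*log(2) + 24*3**(2*s)*(2*s - 4)*(4*s + 1) + 16*3**(2*s)*sqrt(6)*(2*s - 4)*(4*s**2 + 4*s + 1))/(8*2**(2*s)*(2*s - 4)*(4*s + 1)*(4*s**2 + 4*s + 1))
  -1/4 < Re(s) < 2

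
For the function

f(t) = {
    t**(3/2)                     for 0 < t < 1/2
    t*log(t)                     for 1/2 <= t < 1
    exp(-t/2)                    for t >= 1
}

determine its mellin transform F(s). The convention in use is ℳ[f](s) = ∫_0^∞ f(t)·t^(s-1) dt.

(2*2**(2*s)*(2*s + 3)*(s**2 + 2*s + 1)*uppergamma(s, 1/2) - 2*2**s*(2*s + 3) + s*(2*s + 3)*log(2) + 2*s + (2*s + 3)*log(2) + sqrt(2)*(s**2 + 2*s + 1) + 3)/(2*2**s*(2*s + 3)*(s**2 + 2*s + 1))
  Re(s) > -3/2

cuts at 1/2, 1: linearity sums the 3 kernel integrals
∫ over [0, 1/2) of t**(3/2)·t^(s-1) joins the sum
∫ over [1/2, 1) of t*log(t)·t^(s-1) joins the sum
on [1, ∞) integrate f = exp(-t/2) against the kernel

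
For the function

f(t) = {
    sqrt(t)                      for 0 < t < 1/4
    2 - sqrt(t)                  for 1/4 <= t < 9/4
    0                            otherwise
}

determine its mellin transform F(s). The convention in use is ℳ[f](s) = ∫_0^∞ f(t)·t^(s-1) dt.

(9**s*s + 2*9**s - 2*s - 2)/(4**s*s*(2*s + 1))
  Re(s) > -1/2

invert the shared t-power to get t**(3/2) on [0, 1/4); t*(2 - sqrt(t)) on [1/4, 9/4)
reversing the power substitution: t**3 on [0, 1/2); t**2*(2 - t) on [1/2, 3/2)
strip the shared t-power: t on [0, 1/2); 2 - t on [1/2, 3/2)
linearity at 1/4 turns ℳ[f](s) into 2 summed integrals
the [0, 1/4) slice contributes ∫ sqrt(t)·t^(s-1) dt
between 1/4 and 9/4 the integrand is (2 - sqrt(t))·t^(s-1)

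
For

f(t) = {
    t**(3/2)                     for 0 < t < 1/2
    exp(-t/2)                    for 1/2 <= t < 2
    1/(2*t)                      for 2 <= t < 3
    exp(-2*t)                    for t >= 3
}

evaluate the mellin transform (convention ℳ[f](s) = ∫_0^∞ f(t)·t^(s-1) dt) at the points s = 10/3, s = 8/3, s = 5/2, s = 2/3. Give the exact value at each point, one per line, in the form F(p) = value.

F(10/3) = -8*2**(1/3)*uppergamma(10/3, 1) - 6*2**(1/3)/7 + 3*2**(1/6)/464 + 2**(2/3)*uppergamma(10/3, 6)/16 + 27*3**(1/3)/14 + 8*2**(1/3)*uppergamma(10/3, 1/4)
F(8/3) = -4*2**(2/3)*uppergamma(8/3, 1) - 3*2**(2/3)/5 + 2**(1/3)*uppergamma(8/3, 6)/8 + 3*2**(5/6)/400 + 9*3**(2/3)/10 + 4*2**(2/3)*uppergamma(8/3, 1/4)
F(5/2) = -10*sqrt(2)*exp(-1) - 3*sqrt(2)*sqrt(pi)*erfc(1) - 2*sqrt(2)/3 + 3*sqrt(2)*sqrt(pi)*erfc(sqrt(6))/32 + 15*sqrt(3)*exp(-6)/8 + 1/64 + sqrt(3) + 3*sqrt(2)*sqrt(pi)*erfc(1/2) + 7*sqrt(2)*exp(-1/4)/2
F(2/3) = -3**(2/3)/2 - 2**(2/3)*uppergamma(2/3, 1) + 2**(1/3)*uppergamma(2/3, 6)/2 + 3*2**(5/6)/52 + 3*2**(2/3)/4 + 2**(2/3)*uppergamma(2/3, 1/4)

the 4 pieces separated at 1/2, 2, 3 each add one integral
the [0, 1/2) slice contributes ∫ t**(3/2)·t^(s-1) dt
between 1/2 and 2 the integrand is exp(-t/2)·t^(s-1)
[2, 3) adds the kernel integral of 1/(2*t)
on [3, ∞) integrate f = exp(-2*t) against the kernel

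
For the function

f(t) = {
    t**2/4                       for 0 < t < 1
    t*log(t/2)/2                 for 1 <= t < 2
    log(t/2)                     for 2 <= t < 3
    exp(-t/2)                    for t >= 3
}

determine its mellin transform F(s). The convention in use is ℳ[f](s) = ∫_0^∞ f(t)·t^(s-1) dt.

the common scale on t comes off first: t**2 on [0, 1/2); t*log(t) on [1/2, 1); log(t) on [1, 3/2); …
split f at 1, 2, 3: ℳ[f](s) collects 4 kernel integrals
for t in [0, 1): the term is ∫ t**2/4·t^(s-1)
∫ t*log(t/2)/2·t^(s-1) over [1, 2)
for t in [2, 3): the term is ∫ log(t/2)·t^(s-1)
∫ over [3, ∞) of exp(-t/2)·t^(s-1) joins the sum

(4*2**s*s**2*(s + 2)*(s**2 + 2*s + 1)*uppergamma(s, 3/2) - 4*2**s*s**2*(s + 2) + 4*2**s*(s + 2)*(s**2 + 2*s + 1) + 3**s*s*(s + 2)*(-4*log(2) + 4*log(3))*(s**2 + 2*s + 1) - 4*3**s*(s + 2)*(s**2 + 2*s + 1) + s**3*(s + 2)*log(4) + s**2*(s + 2)*log(4) + 2*s**2*(s + 2) + s**2*(s**2 + 2*s + 1))/(4*s**2*(s + 2)*(s**2 + 2*s + 1))
  Re(s) > -2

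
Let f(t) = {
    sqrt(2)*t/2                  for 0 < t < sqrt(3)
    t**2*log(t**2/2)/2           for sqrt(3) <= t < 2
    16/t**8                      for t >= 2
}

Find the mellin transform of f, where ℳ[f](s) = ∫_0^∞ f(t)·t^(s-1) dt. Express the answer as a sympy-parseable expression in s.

peel off the power substitution: sqrt(2)*sqrt(t)/2 on [0, 3); t*log(t/2)/2 on [3, 4); 16/t**4 on [4, ∞)
undo the common scale on t: sqrt(t) on [0, 3/2); t*log(t) on [3/2, 2); t**(-4) on [2, ∞)
along the cuts sqrt(3), 2, ℳ[f](s) splits into 3 integrals
for t in [0, sqrt(3)): the term is ∫ sqrt(2)*t/2·t^(s-1)
on [sqrt(3), 2): add ∫ t**2*log(t**2/2)/2·t^(s-1) dt
segment 2 to ∞ holds 16/t**8; add its integral

(32*2**s*s*(s - 8)*(s + 1)*log(2) - 64*2**s*(s - 8)*(s + 1) + 64*2**s*(s - 8)*(s + 1)*log(2) - 2**s*(s + 1)*(s**2 + 4*s + 4) + 3**(s/2)*s*(s - 8)*(s + 1)*(-24*log(3) + 24*log(2)) + 3**(s/2)*(s - 8)*(s + 1)*(-48*log(3) + 48*log(2)) + 48*3**(s/2)*(s - 8)*(s + 1) + 8*3**(s/2)*sqrt(6)*(s - 8)*(s**2 + 4*s + 4))/(16*(s - 8)*(s + 1)*(s**2 + 4*s + 4))
  -1 < Re(s) < 8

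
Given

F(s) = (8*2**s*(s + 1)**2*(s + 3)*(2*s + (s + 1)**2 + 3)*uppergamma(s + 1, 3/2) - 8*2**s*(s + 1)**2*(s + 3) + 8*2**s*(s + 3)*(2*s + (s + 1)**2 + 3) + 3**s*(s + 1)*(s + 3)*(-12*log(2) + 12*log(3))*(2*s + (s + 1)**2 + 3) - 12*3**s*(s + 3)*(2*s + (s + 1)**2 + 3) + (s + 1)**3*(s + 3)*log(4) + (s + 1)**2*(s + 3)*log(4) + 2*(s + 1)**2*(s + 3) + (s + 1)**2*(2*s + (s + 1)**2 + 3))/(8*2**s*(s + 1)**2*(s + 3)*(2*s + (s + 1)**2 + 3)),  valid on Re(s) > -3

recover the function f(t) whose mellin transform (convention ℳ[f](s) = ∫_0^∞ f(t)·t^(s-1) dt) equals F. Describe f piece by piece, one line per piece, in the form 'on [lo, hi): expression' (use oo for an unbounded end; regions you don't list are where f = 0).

on [0, 1/2): t**3
on [1/2, 1): t**2*log(t)
on [1, 3/2): t*log(t)
on [3/2, oo): t*exp(-t)

back out the shared t-power: t**4 on [0, 1/2); t**3*log(t) on [1/2, 1); t**2*log(t) on [1, 3/2); …
the shared t-power comes off first: t**2 on [0, 1/2); t*log(t) on [1/2, 1); log(t) on [1, 3/2); …
the 4 pieces separated at 1/2, 1, 3/2 each add one integral
∫ t**3·t^(s-1) over [0, 1/2)
∫ over [1/2, 1) of t**2*log(t)·t^(s-1) joins the sum
on [1, 3/2) integrate f = t*log(t) against the kernel
segment 3/2 to ∞ holds t*exp(-t); add its integral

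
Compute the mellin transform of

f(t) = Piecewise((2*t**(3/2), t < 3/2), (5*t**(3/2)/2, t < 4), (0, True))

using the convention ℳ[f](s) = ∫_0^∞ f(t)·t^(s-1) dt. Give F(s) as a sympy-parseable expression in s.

along the cuts 3/2, ℳ[f](s) splits into 2 integrals
[0, 3/2) adds the kernel integral of 2*t**(3/2)
∫ 5*t**(3/2)/2·t^(s-1) over [3/2, 4)

(-(3/2)**(s + 3/2) + 5*4**(s + 3/2))/(2*s + 3)
  Re(s) > -3/2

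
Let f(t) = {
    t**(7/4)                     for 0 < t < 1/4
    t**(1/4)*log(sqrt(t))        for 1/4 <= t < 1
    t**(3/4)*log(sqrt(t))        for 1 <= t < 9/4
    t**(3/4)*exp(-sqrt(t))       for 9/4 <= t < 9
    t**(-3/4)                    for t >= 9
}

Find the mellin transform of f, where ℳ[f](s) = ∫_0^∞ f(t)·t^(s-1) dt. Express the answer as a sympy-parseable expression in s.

reversing the power substitution: t**(7/2) on [0, 1/2); sqrt(t)*log(t) on [1/2, 1); t**(3/2)*log(t) on [1, 3/2); …
back out the shared t-power: t**(5/2) on [0, 1/2); log(t)/sqrt(t) on [1/2, 1); sqrt(t)*log(t) on [1, 3/2); …
invert the shared t-power to get t**2 on [0, 1/2); log(t)/t on [1/2, 1); log(t) on [1, 3/2); …
the 5 pieces separated at 1/4, 1, 9/4, 9 each add one integral
between 0 and 1/4 the integrand is t**(7/4)·t^(s-1)
between 1/4 and 1 the integrand is t**(1/4)*log(sqrt(t))·t^(s-1)
piece [1, 9/4): integrate t**(3/4)*log(sqrt(t)) against the kernel
segment [9/4, 9) carries t**(3/4)*exp(-sqrt(t)); integrate it
over [9, ∞), the kernel integral of t**(-3/4) enters the sum

2**(-2*s - 3/2)*(2**(2*s + 5/2)*(4*s - 3)*(4*s + 3)**2*(4*s + 7)*(16*s - (4*s + 3)**2 + 8)*uppergamma(2*s + 3/2, 3/2) - 2**(2*s + 5/2)*(4*s - 3)*(4*s + 3)**2*(4*s + 7)*(16*s - (4*s + 3)**2 + 8)*uppergamma(2*s + 3/2, 3) + 2**(2*s + 9/2)*(4*s - 3)*(4*s + 3)**2*(4*s + 7) + 2**(2*s + 9/2)*(4*s - 3)*(4*s + 7)*(16*s - (4*s + 3)**2 + 8) + 3**(2*s + 1/2)*(4*s - 3)*(4*s + 3)*(4*s + 7)*(-108*log(2) + 108*log(3))*(16*s - (4*s + 3)**2 + 8)/9 - 8*3**(2*s + 7/2)*(4*s - 3)*(4*s + 7)*(16*s - (4*s + 3)**2 + 8)/9 - 8*6**(2*s + 1/2)*(4*s + 3)**2*(4*s + 7)*(16*s - (4*s + 3)**2 + 8)/9 - 8*(4*s - 3)*(4*s + 3)**3*(4*s + 7)*log(2) - 16*(4*s - 3)*(4*s + 3)**2*(4*s + 7) + 16*(4*s - 3)*(4*s + 3)**2*(4*s + 7)*log(2) + (4*s - 3)*(4*s + 3)**2*(16*s - (4*s + 3)**2 + 8))/((4*s - 3)*(4*s + 3)**2*(4*s + 7)*(16*s - (4*s + 3)**2 + 8))
  -7/4 < Re(s) < 3/4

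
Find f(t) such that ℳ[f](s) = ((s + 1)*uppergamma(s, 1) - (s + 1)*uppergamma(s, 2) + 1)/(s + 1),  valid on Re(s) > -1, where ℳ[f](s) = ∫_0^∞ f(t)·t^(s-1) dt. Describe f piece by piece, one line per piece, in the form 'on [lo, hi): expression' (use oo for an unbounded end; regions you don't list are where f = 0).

on [0, 1): t
on [1, 2): exp(-t)

the 2 pieces separated at 1 each add one integral
[0, 1) adds the kernel integral of t
on [1, 2): add ∫ exp(-t)·t^(s-1) dt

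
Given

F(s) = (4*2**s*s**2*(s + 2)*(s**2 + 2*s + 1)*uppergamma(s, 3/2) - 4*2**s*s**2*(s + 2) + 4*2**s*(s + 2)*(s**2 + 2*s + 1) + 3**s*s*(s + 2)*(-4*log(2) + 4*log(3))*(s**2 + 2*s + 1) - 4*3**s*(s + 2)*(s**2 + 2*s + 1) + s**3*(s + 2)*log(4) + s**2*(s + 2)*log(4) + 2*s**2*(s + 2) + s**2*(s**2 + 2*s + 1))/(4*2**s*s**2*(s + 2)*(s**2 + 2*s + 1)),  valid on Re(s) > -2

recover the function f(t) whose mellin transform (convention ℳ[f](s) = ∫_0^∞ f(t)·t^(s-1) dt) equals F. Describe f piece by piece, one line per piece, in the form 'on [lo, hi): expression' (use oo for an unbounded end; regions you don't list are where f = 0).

on [0, 1/2): t**2
on [1/2, 1): t*log(t)
on [1, 3/2): log(t)
on [3/2, oo): exp(-t)

slice at 1/2, 1, 3/2, transform all 4 pieces, and sum them
segment [0, 1/2) carries t**2; integrate it
over [1/2, 1), the kernel integral of t*log(t) enters the sum
∫ over [1, 3/2) of log(t)·t^(s-1) joins the sum
between 3/2 and ∞ the integrand is exp(-t)·t^(s-1)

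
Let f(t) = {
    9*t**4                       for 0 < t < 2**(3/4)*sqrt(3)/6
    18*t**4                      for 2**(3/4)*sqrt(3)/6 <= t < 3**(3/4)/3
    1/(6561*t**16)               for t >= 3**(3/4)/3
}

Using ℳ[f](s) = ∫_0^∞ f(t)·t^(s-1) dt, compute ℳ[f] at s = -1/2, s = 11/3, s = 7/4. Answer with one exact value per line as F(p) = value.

F(-1/2) = 2**(1/8)*3**(1/4)*(-8019 + 16045*6**(7/8))/56133
F(11/3) = 2**(1/12)*3**(1/6)*(-2997 + 36010*6**(11/12))/827172
F(7/4) = 2**(9/16)*3**(1/8)*(-4617 + 55450*6**(7/16))/318573

invert the power substitution to get 9*t**2 on [0, sqrt(2)/6); 18*t**2 on [sqrt(2)/6, sqrt(3)/3); 1/(6561*t**8) on [sqrt(3)/3, ∞)
invert the common scale on t to get t**2 on [0, sqrt(2)/2); 2*t**2 on [sqrt(2)/2, sqrt(3)); t**(-8) on [sqrt(3), ∞)
the power substitution comes off first: t on [0, 1/2); 2*t on [1/2, 3); t**(-4) on [3, ∞)
along the cuts 2**(3/4)*sqrt(3)/6, 3**(3/4)/3, ℳ[f](s) splits into 3 integrals
for t in [0, 2**(3/4)*sqrt(3)/6): the term is ∫ 9*t**4·t^(s-1)
on [2**(3/4)*sqrt(3)/6, 3**(3/4)/3): add ∫ 18*t**4·t^(s-1) dt
on [3**(3/4)/3, ∞): add ∫ 1/(6561*t**16)·t^(s-1) dt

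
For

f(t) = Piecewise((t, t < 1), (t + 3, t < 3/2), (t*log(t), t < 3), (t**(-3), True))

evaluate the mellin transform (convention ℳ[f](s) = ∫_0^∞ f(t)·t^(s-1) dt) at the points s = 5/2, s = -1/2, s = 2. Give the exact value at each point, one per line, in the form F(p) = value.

linearity at 1, 3/2, 3 turns ℳ[f](s) into 4 summed integrals
∫ over [0, 1) of t·t^(s-1) joins the sum
on [1, 3/2) integrate f = (t + 3) against the kernel
on [3/2, 3) integrate f = t*log(t) against the kernel
for t in [3, ∞): the term is ∫ t**(-3)·t^(s-1)

F(5/2) = -226*sqrt(3)/147 - 27*sqrt(6)*log(3)/56 - 6/5 + 27*sqrt(6)*log(2)/56 + 3861*sqrt(6)/1960 + 54*sqrt(3)*log(3)/7
F(-1/2) = -2266*sqrt(3)/567 + sqrt(6) + log(2**(sqrt(6))*3**(-sqrt(6) + 2*sqrt(3))) + 6
F(2) = 17/24 + 9*log(2)/8 + 63*log(3)/8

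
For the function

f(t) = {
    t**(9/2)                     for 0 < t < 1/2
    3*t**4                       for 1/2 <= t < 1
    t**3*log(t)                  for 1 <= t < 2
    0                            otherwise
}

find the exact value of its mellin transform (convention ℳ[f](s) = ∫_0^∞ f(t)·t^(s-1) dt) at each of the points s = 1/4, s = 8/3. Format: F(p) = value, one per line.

undo the shared t-power: t**(7/2) on [0, 1/2); 3*t**3 on [1/2, 1); t**2*log(t) on [1, 2)
peel off the shared t-power: t**(3/2) on [0, 1/2); 3*t on [1/2, 1); log(t) on [1, 2)
the 3 pieces separated at 1/2, 1 each add one integral
the [0, 1/2) slice contributes ∫ t**(9/2)·t^(s-1) dt
on [1/2, 1) integrate f = 3*t**4 against the kernel
∫ over [1, 2) of t**3*log(t)·t^(s-1) joins the sum

F(1/4) = -19287*2**(1/4)/25688 - 3*2**(3/4)/136 + 2300/2873 + 32*2**(1/4)*log(2)/13
F(8/3) = -288*2**(2/3)/289 - 9*2**(1/3)/2560 + 3*2**(5/6)/5504 + 2781/5780 + 96*2**(2/3)*log(2)/17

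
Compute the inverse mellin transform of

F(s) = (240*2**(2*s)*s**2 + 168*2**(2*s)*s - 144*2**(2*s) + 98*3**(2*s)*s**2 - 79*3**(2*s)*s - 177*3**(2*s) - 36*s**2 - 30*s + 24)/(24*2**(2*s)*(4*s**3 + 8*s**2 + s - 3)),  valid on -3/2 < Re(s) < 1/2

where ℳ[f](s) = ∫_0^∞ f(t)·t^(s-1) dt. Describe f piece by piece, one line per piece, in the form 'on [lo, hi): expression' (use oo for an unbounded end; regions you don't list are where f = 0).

undo the shared t-power: sqrt(t) on [0, 1/4); 2*sqrt(t) + 1 on [1/4, 1); sqrt(t)/2 on [1, 9/4); …
strip the power substitution: t on [0, 1/2); 2*t + 1 on [1/2, 1); t/2 on [1, 3/2); …
linearity at 1/4, 1, 9/4 turns ℳ[f](s) into 4 summed integrals
the [0, 1/4) slice contributes ∫ t**(3/2)·t^(s-1) dt
∫ over [1/4, 1) of t*(2*sqrt(t) + 1)·t^(s-1) joins the sum
on [1, 9/4): add ∫ t**(3/2)/2·t^(s-1) dt
on [9/4, ∞): add ∫ 1/sqrt(t)·t^(s-1) dt

on [0, 1/4): t**(3/2)
on [1/4, 1): t*(2*sqrt(t) + 1)
on [1, 9/4): t**(3/2)/2
on [9/4, oo): 1/sqrt(t)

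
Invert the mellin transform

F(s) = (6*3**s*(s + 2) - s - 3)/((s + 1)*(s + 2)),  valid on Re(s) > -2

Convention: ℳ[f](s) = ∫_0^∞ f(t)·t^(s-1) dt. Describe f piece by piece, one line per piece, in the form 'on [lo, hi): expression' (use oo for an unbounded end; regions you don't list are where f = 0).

on [0, 1): t**2
on [1, 3): 2*t

invert the shared t-power to get t**(3/2) on [0, 1); 2*sqrt(t) on [1, 3)
decompose at 1; ℳ[f](s) sums the 2 pieces' integrals
the [0, 1) slice contributes ∫ t**2·t^(s-1) dt
∫ over [1, 3) of 2*t·t^(s-1) joins the sum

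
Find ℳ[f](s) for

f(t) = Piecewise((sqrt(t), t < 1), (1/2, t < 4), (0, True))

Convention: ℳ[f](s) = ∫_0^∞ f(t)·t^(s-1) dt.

(4**s*(2*s + 1)/2 + s - 1/2)/(s*(2*s + 1))
  Re(s) > -1/2

strip the power substitution: t on [0, 1); 1/2 on [1, 2)
cuts at 1: linearity sums the 2 kernel integrals
between 0 and 1 the integrand is sqrt(t)·t^(s-1)
segment [1, 4) carries 1/2; integrate it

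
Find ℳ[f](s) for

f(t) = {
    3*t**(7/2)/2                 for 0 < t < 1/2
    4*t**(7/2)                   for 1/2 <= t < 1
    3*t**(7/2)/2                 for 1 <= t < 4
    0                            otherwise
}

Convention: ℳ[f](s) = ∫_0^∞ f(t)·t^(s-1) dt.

(-5*2**(-s - 7/2) + 3*4**(s + 7/2) + 5)/(2*s + 7)
  Re(s) > -7/2

slice at 1/2, 1, transform all 3 pieces, and sum them
between 0 and 1/2 the integrand is 3*t**(7/2)/2·t^(s-1)
∫ over [1/2, 1) of 4*t**(7/2)·t^(s-1) joins the sum
over [1, 4), the kernel integral of 3*t**(7/2)/2 enters the sum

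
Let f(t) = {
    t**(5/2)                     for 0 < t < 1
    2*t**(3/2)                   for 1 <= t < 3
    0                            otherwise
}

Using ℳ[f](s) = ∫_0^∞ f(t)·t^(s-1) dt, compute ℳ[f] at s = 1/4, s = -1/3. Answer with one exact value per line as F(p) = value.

F(1/4) = -60/77 + 24*3**(3/4)/7
F(-1/3) = -114/91 + 36*3**(1/6)/7

strip the shared t-power: t**(3/2) on [0, 1); 2*sqrt(t) on [1, 3)
the 2 pieces separated at 1 each add one integral
for t in [0, 1): the term is ∫ t**(5/2)·t^(s-1)
for t in [1, 3): the term is ∫ 2*t**(3/2)·t^(s-1)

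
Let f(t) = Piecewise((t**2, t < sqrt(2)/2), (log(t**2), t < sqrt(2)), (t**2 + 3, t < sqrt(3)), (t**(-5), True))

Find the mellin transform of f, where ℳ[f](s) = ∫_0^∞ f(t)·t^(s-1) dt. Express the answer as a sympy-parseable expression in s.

(-135*2**s*s**2*(s - 5)/2 + 27*2**s*s*(s/2 + 1)*(s - 5)*log(2) - 81*2**s*s*(s - 5) - 54*2**s*(s/2 + 1)*(s - 5) - sqrt(3)*6**(s/2)*s**2*(s/2 + 1) + 81*6**(s/2)*s**2*(s - 5) + 81*6**(s/2)*s*(s - 5) + 27*s**2*(s - 5)/4 + 27*s*(s/2 + 1)*(s - 5)*log(2) + (s - 5)*(27*s + 54))/(27*2**(s/2)*s**2*(s/2 + 1)*(s - 5))
  -2 < Re(s) < 5

reversing the power substitution: t on [0, 1/2); log(t) on [1/2, 2); t + 3 on [2, 3); …
along the cuts sqrt(2)/2, sqrt(2), sqrt(3), ℳ[f](s) splits into 4 integrals
segment [0, sqrt(2)/2) carries t**2; integrate it
segment [sqrt(2)/2, sqrt(2)) carries log(t**2); integrate it
the [sqrt(2), sqrt(3)) slice contributes ∫ (t**2 + 3)·t^(s-1) dt
[sqrt(3), ∞) adds the kernel integral of t**(-5)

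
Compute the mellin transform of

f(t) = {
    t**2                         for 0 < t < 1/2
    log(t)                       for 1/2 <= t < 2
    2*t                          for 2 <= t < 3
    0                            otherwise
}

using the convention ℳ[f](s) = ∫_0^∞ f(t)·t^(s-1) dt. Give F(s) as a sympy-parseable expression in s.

(-16*2**(2*s)*s**2*(s + 2) + 4*2**(2*s)*s*(s + 1)*(s + 2)*log(2) - 4*2**(2*s)*(s + 1)*(s + 2) + 24*6**s*s**2*(s + 2) + s**2*(s + 1) + 4*s*(s + 1)*(s + 2)*log(2) + 4*(s + 1)*(s + 2))/(4*2**s*s**2*(s + 1)*(s + 2))
  Re(s) > -2

the 3 pieces separated at 1/2, 2 each add one integral
[0, 1/2) adds the kernel integral of t**2
on [1/2, 2) integrate f = log(t) against the kernel
segment 2 to 3 holds 2*t; add its integral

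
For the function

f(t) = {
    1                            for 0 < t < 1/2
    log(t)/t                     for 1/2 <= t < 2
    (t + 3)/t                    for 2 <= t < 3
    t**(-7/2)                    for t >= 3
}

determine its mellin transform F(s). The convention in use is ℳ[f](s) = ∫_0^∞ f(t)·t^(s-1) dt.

strip the shared t-power: t on [0, 1/2); log(t) on [1/2, 2); t + 3 on [2, 3); …
treat the 4 regions marked off by 1/2, 2, 3 separately and sum
segment 0 to 1/2 holds 1; add its integral
on [1/2, 2): add ∫ log(t)/t·t^(s-1) dt
segment 2 to 3 holds (t + 3)/t; add its integral
[3, ∞) adds the kernel integral of t**(-7/2)

2**(1 - s)*(54*2**(2*s - 2)*s*(s - 1)*(2*s - 7)*log(2) - 54*2**(2*s - 2)*s*(2*s - 7) - 270*2**(2*s - 2)*(s - 1)**2*(2*s - 7) - 162*2**(2*s - 2)*(s - 1)*(2*s - 7) - 4*sqrt(3)*6**(s - 1)*s*(s - 1)**2 + 324*6**(s - 1)*(s - 1)**2*(2*s - 7) + 162*6**(s - 1)*(s - 1)*(2*s - 7) + 54*s*(s - 1)*(2*s - 7)*log(2) + 54*s*(2*s - 7) + 27*(s - 1)**2*(2*s - 7))/(54*s*(s - 1)**2*(2*s - 7))
  0 < Re(s) < 7/2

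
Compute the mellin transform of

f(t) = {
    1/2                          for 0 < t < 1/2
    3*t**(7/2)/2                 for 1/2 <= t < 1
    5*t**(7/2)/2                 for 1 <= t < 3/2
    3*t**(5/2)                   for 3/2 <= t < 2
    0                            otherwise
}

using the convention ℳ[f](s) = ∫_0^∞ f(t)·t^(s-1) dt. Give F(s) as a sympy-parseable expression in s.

cuts at 1/2, 1, 3/2: linearity sums the 4 kernel integrals
piece [0, 1/2): integrate 1/2 against the kernel
∫ over [1/2, 1) of 3*t**(7/2)/2·t^(s-1) joins the sum
segment [1, 3/2) carries 5*t**(7/2)/2; integrate it
∫ over [3/2, 2) of 3*t**(5/2)·t^(s-1) joins the sum

(-32*2**s*s*(2*s + 5) + 384*2**(2*s + 1/2)*s*(2*s + 7) + 135*sqrt(2)*3**(s + 1/2)*s*(2*s + 5) - 108*sqrt(2)*3**(s + 1/2)*s*(2*s + 7) - 3*sqrt(2)*s*(2*s + 5) + 8*(2*s + 5)*(2*s + 7))/(16*2**s*s*(2*s + 5)*(2*s + 7))
  Re(s) > 0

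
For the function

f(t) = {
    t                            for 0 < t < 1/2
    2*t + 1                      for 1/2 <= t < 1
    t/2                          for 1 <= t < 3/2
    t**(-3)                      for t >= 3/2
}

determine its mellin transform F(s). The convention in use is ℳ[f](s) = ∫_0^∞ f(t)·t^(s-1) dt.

the 4 pieces separated at 1/2, 1, 3/2 each add one integral
on [0, 1/2) integrate f = t against the kernel
[1/2, 1) adds the kernel integral of (2*t + 1)
segment [1, 3/2) carries t/2; integrate it
piece [3/2, ∞): integrate t**(-3) against the kernel

(270*2**s*s**2 - 702*2**s*s - 324*2**s + 49*3**s*s**2 - 275*3**s*s - 162*s**2 + 378*s + 324)/(108*2**s*s*(s**2 - 2*s - 3))
  -1 < Re(s) < 3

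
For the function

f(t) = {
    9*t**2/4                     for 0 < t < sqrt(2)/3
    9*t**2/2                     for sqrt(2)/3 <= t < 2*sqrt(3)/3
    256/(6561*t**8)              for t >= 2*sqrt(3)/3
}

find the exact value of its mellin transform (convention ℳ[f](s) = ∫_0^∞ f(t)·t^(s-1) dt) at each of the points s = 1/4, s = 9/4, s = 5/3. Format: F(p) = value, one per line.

F(1/4) = 2*2**(1/8)*3**(3/4)*(-279 + 3350*6**(1/8))/7533
F(9/4) = 4*2**(1/8)*3**(3/4)*(-621 + 44780*6**(1/8))/285039
F(5/3) = 2**(5/6)*3**(1/3)*(-1539 + 18490*6**(5/6))/101574

strip the common scale on t: t**2 on [0, sqrt(2)/2); 2*t**2 on [sqrt(2)/2, sqrt(3)); t**(-8) on [sqrt(3), ∞)
peel off the power substitution: t on [0, 1/2); 2*t on [1/2, 3); t**(-4) on [3, ∞)
integrate the 3 segments split at sqrt(2)/3, 2*sqrt(3)/3, then add the results
∫ 9*t**2/4·t^(s-1) over [0, sqrt(2)/3)
segment [sqrt(2)/3, 2*sqrt(3)/3) carries 9*t**2/2; integrate it
piece [2*sqrt(3)/3, ∞): integrate 256/(6561*t**8) against the kernel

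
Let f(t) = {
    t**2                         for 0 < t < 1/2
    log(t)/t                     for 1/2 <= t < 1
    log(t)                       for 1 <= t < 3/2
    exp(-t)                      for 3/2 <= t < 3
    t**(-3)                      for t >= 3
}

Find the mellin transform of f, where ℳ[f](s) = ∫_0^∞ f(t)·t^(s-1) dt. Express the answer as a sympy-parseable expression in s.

(108*2**s*s**2*(s - 3)*(s + 2)*(s**2 - 2*s + 1)*uppergamma(s, 3/2) - 108*2**s*s**2*(s - 3)*(s + 2)*(s**2 - 2*s + 1)*uppergamma(s, 3) - 108*2**s*s**2*(s - 3)*(s + 2) + 108*2**s*(s - 3)*(s + 2)*(s**2 - 2*s + 1) - 108*3**s*s*(s - 3)*(s + 2)*(s**2 - 2*s + 1)*log(2) + 108*3**s*s*(s - 3)*(s + 2)*(s**2 - 2*s + 1)*log(3) - 108*3**s*(s - 3)*(s + 2)*(s**2 - 2*s + 1) - 4*6**s*s**2*(s + 2)*(s**2 - 2*s + 1) + 216*s**3*(s - 3)*(s + 2)*log(2) - 216*s**2*(s - 3)*(s + 2)*log(2) + 216*s**2*(s - 3)*(s + 2) + 27*s**2*(s - 3)*(s**2 - 2*s + 1))/(108*2**s*s**2*(s - 3)*(s + 2)*(s**2 - 2*s + 1))
  -2 < Re(s) < 3

linearity at 1/2, 1, 3/2, 3 turns ℳ[f](s) into 5 summed integrals
piece [0, 1/2): integrate t**2 against the kernel
[1/2, 1) adds the kernel integral of log(t)/t
on [1, 3/2) integrate f = log(t) against the kernel
piece [3/2, 3): integrate exp(-t) against the kernel
on [3, ∞) integrate f = t**(-3) against the kernel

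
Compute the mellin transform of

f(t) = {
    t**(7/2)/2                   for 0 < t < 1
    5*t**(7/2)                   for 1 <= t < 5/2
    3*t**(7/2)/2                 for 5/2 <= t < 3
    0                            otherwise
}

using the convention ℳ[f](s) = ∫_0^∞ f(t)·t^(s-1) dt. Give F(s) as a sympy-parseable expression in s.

(3*3**(s + 7/2) + 7*(5/2)**(s + 7/2) - 9)/(2*s + 7)
  Re(s) > -7/2

integrate the 3 segments split at 1, 5/2, then add the results
on [0, 1) integrate f = t**(7/2)/2 against the kernel
segment [1, 5/2) carries 5*t**(7/2); integrate it
∫ 3*t**(7/2)/2·t^(s-1) over [5/2, 3)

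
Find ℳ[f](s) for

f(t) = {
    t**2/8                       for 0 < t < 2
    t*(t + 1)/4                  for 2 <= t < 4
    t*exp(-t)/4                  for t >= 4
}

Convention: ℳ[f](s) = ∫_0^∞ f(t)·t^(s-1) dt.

the shared t-power comes off first: t**3/8 on [0, 2); t**2*(t + 1)/4 on [2, 4); t**2*exp(-t)/4 on [4, ∞)
the common scale on t comes off first: t**3 on [0, 1); t**2*(2*t + 1) on [1, 2); t**2*exp(-2*t) on [2, ∞)
peel off the shared t-power: t on [0, 1); 2*t + 1 on [1, 2); exp(-2*t) on [2, ∞)
integrate the 3 segments split at 2, 4, then add the results
∫ t**2/8·t^(s-1) over [0, 2)
for t in [2, 4): the term is ∫ t*(t + 1)/4·t^(s-1)
over [4, ∞), the kernel integral of t*exp(-t)/4 enters the sum

(20*2**(2*s)*(s + 1) + 4*2**(2*s) - 4*2**s*(s + 1) - 2*2**s + (s + 1)*(s + 2)*uppergamma(s + 1, 4))/(4*(s + 1)*(s + 2))
  Re(s) > -2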